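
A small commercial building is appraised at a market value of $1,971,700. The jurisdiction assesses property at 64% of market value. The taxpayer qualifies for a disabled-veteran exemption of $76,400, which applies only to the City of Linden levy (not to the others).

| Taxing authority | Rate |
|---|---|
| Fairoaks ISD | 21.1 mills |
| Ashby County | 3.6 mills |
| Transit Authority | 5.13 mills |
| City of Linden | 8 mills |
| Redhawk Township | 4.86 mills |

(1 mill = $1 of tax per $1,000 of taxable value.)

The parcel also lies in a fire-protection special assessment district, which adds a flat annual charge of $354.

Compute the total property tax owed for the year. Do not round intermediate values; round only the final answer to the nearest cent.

Assessed value = $1,971,700 × 0.64 = $1,261,888
Fairoaks ISD: $1,261,888 × 0.0211 = $26,625.8368
Ashby County: $1,261,888 × 0.0036 = $4,542.7968
Transit Authority: $1,261,888 × 0.00513 = $6,473.48544
City of Linden: ($1,261,888 − $76,400) × 0.008 = $1,185,488 × 0.008 = $9,483.904
Redhawk Township: $1,261,888 × 0.00486 = $6,132.77568
Levies subtotal = $53,258.79872
Total = $53,258.79872 + $354 = $53,612.79872

$53,612.80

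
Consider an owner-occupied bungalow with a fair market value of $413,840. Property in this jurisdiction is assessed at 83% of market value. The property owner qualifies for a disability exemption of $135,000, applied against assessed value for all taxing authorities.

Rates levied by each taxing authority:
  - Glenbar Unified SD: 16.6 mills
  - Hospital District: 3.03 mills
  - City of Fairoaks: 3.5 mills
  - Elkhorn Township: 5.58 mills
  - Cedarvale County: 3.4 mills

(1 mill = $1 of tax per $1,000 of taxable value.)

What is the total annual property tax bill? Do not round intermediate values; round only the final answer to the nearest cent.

Assessed value = $413,840 × 0.83 = $343,487.2
Taxable value = $343,487.2 − $135,000 = $208,487.2
Glenbar Unified SD: $208,487.2 × 0.0166 = $3,460.88752
Hospital District: $208,487.2 × 0.00303 = $631.716216
City of Fairoaks: $208,487.2 × 0.0035 = $729.7052
Elkhorn Township: $208,487.2 × 0.00558 = $1,163.358576
Cedarvale County: $208,487.2 × 0.0034 = $708.85648
Total = $3,460.88752 + $631.716216 + $729.7052 + $1,163.358576 + $708.85648 = $6,694.523992

$6,694.52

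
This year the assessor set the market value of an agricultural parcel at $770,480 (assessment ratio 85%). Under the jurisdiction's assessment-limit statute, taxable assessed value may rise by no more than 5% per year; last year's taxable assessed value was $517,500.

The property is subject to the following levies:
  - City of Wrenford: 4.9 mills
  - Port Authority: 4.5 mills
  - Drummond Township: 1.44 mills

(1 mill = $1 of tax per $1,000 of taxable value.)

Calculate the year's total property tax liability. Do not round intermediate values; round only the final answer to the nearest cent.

Uncapped assessed value = $770,480 × 0.85 = $654,908
Cap limit = $517,500 × 1.05 = $543,375
Taxable assessed value = min($654,908, $543,375) = $543,375 (cap binds)
City of Wrenford: $543,375 × 0.0049 = $2,662.5375
Port Authority: $543,375 × 0.0045 = $2,445.1875
Drummond Township: $543,375 × 0.00144 = $782.46
Total = $5,890.185

$5,890.19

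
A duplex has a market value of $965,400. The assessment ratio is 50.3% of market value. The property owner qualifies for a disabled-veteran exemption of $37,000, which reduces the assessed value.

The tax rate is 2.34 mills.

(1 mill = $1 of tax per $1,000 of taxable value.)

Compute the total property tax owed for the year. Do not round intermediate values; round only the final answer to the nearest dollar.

$1,050

Assessed value = $965,400 × 0.503 = $485,596.2
Taxable value = $485,596.2 − $37,000 = $448,596.2
Tax = $448,596.2 × 0.00234 = $1,049.715108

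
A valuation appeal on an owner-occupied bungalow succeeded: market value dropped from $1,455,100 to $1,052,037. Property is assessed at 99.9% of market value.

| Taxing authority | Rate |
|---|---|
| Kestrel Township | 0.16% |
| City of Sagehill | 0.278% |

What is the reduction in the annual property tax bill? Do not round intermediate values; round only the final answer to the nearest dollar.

Old assessed value = $1,455,100 × 0.999 = $1,453,644.9
New assessed value = $1,052,037 × 0.999 = $1,050,984.963
Combined rate = 0.0016 + 0.00278 = 0.00438
Old tax = $1,453,644.9 × 0.00438 = $6,366.964662
New tax = $1,050,984.963 × 0.00438 = $4,603.31413794
Reduction = $6,366.964662 − $4,603.31413794 = $1,763.65052406

$1,764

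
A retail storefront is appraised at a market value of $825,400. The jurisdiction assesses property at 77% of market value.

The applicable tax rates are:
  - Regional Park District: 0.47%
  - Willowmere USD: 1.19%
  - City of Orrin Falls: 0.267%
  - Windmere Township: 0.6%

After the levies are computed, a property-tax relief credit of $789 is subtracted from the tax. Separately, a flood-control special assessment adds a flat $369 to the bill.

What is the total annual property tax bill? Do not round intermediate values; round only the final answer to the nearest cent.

$15,640.55

Assessed value = $825,400 × 0.77 = $635,558
Regional Park District: $635,558 × 0.0047 = $2,987.1226
Willowmere USD: $635,558 × 0.0119 = $7,563.1402
City of Orrin Falls: $635,558 × 0.00267 = $1,696.93986
Windmere Township: $635,558 × 0.006 = $3,813.348
Levies subtotal = $16,060.55066
After credit = $16,060.55066 − $789 = $15,271.55066
Total = $15,271.55066 + $369 = $15,640.55066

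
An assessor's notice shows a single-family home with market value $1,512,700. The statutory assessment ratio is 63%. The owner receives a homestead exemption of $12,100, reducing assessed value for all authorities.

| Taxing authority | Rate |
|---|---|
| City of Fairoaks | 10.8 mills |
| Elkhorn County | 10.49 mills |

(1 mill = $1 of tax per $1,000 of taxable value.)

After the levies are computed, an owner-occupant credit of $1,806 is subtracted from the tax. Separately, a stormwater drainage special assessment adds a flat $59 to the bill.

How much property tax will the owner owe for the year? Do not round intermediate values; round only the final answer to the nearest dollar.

Assessed value = $1,512,700 × 0.63 = $953,001
Taxable value = $953,001 − $12,100 = $940,901
City of Fairoaks: $940,901 × 0.0108 = $10,161.7308
Elkhorn County: $940,901 × 0.01049 = $9,870.05149
Levies subtotal = $20,031.78229
After credit = $20,031.78229 − $1,806 = $18,225.78229
Total = $18,225.78229 + $59 = $18,284.78229

$18,285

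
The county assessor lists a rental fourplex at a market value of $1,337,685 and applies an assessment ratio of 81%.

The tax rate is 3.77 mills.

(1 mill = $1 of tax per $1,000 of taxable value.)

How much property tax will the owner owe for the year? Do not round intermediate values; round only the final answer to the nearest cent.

Assessed value = $1,337,685 × 0.81 = $1,083,524.85
Tax = $1,083,524.85 × 0.00377 = $4,084.8886845

$4,084.89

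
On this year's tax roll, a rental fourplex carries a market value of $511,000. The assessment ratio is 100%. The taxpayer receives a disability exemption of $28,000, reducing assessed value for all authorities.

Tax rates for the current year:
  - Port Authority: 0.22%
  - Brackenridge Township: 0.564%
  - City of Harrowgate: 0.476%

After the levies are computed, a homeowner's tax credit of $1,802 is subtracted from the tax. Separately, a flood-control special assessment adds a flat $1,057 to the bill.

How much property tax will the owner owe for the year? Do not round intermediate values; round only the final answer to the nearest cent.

$5,340.80

Assessed value = $511,000 × 1 = $511,000
Taxable value = $511,000 − $28,000 = $483,000
Port Authority: $483,000 × 0.0022 = $1,062.6
Brackenridge Township: $483,000 × 0.00564 = $2,724.12
City of Harrowgate: $483,000 × 0.00476 = $2,299.08
Levies subtotal = $6,085.8
After credit = $6,085.8 − $1,802 = $4,283.8
Total = $4,283.8 + $1,057 = $5,340.8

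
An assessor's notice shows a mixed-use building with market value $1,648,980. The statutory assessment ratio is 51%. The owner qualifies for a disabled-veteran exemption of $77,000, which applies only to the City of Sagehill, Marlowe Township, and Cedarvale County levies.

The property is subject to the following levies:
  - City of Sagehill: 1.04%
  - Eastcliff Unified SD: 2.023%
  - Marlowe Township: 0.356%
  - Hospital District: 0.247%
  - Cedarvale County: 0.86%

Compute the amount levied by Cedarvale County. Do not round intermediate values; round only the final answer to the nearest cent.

Assessed value = $1,648,980 × 0.51 = $840,979.8
Cedarvale County taxable value = $840,979.8 − $77,000 = $763,979.8
Cedarvale County levy = $763,979.8 × 0.0086 = $6,570.22628

$6,570.23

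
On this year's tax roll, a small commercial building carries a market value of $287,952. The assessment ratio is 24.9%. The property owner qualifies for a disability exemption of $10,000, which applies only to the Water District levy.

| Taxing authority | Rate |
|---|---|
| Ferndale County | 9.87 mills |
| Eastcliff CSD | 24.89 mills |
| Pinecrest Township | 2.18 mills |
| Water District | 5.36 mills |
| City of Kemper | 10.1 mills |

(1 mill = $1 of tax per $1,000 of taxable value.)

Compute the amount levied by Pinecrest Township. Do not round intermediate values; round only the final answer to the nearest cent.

Assessed value = $287,952 × 0.249 = $71,700.048
Pinecrest Township taxable value = $71,700.048 (exemption does not apply)
Pinecrest Township levy = $71,700.048 × 0.00218 = $156.30610464

$156.31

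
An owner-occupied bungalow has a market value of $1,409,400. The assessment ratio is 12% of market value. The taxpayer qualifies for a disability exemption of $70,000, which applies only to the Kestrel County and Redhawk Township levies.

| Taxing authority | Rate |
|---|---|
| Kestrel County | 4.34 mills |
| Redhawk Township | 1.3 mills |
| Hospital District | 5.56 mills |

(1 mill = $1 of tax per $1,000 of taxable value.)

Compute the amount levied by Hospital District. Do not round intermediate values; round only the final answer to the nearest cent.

Assessed value = $1,409,400 × 0.12 = $169,128
Hospital District taxable value = $169,128 (exemption does not apply)
Hospital District levy = $169,128 × 0.00556 = $940.35168

$940.35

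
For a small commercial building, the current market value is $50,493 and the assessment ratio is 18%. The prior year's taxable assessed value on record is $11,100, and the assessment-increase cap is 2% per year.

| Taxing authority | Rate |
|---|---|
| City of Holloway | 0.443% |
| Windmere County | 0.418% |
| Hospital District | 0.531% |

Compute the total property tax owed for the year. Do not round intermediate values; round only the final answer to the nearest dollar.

$127

Uncapped assessed value = $50,493 × 0.18 = $9,088.74
Cap limit = $11,100 × 1.02 = $11,322
Taxable assessed value = min($9,088.74, $11,322) = $9,088.74 (cap does not bind)
City of Holloway: $9,088.74 × 0.00443 = $40.2631182
Windmere County: $9,088.74 × 0.00418 = $37.9909332
Hospital District: $9,088.74 × 0.00531 = $48.2612094
Total = $126.5152608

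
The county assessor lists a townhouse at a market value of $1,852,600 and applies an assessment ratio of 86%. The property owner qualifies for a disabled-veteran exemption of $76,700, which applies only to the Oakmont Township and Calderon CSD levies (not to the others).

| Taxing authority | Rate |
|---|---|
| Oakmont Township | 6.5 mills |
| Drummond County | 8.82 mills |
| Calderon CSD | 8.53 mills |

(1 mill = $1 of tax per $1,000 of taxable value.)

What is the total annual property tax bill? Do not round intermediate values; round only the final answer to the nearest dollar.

Assessed value = $1,852,600 × 0.86 = $1,593,236
Oakmont Township: ($1,593,236 − $76,700) × 0.0065 = $1,516,536 × 0.0065 = $9,857.484
Drummond County: $1,593,236 × 0.00882 = $14,052.34152
Calderon CSD: ($1,593,236 − $76,700) × 0.00853 = $1,516,536 × 0.00853 = $12,936.05208
Total = $36,845.8776

$36,846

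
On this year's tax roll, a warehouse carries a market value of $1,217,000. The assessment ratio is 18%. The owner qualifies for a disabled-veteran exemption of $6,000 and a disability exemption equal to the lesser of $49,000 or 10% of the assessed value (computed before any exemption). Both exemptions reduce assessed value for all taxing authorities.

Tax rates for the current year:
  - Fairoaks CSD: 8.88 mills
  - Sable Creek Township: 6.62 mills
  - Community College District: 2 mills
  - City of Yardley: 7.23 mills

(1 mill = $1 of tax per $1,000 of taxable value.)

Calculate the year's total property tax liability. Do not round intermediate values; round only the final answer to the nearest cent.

Assessed value = $1,217,000 × 0.18 = $219,060
Disability exemption = min($49,000, 10% × $219,060) = min($49,000, $21,906) = $21,906 (percentage binds)
Taxable value = $219,060 − $6,000 − $21,906 = $191,154
Fairoaks CSD: $191,154 × 0.00888 = $1,697.44752
Sable Creek Township: $191,154 × 0.00662 = $1,265.43948
Community College District: $191,154 × 0.002 = $382.308
City of Yardley: $191,154 × 0.00723 = $1,382.04342
Total = $4,727.23842

$4,727.24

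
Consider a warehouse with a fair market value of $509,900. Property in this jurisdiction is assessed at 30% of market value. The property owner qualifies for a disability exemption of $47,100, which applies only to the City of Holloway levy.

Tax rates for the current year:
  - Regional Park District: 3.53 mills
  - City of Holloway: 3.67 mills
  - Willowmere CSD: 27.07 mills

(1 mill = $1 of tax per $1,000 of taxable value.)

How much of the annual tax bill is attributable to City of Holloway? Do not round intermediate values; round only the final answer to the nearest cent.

Assessed value = $509,900 × 0.3 = $152,970
City of Holloway taxable value = $152,970 − $47,100 = $105,870
City of Holloway levy = $105,870 × 0.00367 = $388.5429

$388.54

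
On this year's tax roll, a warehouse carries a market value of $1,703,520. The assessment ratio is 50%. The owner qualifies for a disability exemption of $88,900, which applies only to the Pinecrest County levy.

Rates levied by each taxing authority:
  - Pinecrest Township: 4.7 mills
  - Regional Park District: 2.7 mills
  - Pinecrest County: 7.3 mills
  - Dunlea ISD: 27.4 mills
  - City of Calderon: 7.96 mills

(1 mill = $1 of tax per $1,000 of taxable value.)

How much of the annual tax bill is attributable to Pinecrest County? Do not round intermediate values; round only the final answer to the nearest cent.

$5,568.88

Assessed value = $1,703,520 × 0.5 = $851,760
Pinecrest County taxable value = $851,760 − $88,900 = $762,860
Pinecrest County levy = $762,860 × 0.0073 = $5,568.878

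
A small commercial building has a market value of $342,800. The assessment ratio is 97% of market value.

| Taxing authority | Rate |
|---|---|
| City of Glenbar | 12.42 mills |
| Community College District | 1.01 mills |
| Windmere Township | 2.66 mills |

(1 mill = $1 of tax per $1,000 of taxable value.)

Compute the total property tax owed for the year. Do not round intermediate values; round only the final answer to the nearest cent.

Assessed value = $342,800 × 0.97 = $332,516
City of Glenbar: $332,516 × 0.01242 = $4,129.84872
Community College District: $332,516 × 0.00101 = $335.84116
Windmere Township: $332,516 × 0.00266 = $884.49256
Total = $4,129.84872 + $335.84116 + $884.49256 = $5,350.18244

$5,350.18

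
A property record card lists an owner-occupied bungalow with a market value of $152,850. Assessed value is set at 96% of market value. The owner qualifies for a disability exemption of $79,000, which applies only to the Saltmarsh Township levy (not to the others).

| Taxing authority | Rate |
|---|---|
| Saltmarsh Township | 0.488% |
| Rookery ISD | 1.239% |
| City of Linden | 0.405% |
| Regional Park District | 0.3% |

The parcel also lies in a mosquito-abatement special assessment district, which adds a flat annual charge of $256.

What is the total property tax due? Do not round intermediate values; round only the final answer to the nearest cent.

$3,439.10

Assessed value = $152,850 × 0.96 = $146,736
Saltmarsh Township: ($146,736 − $79,000) × 0.00488 = $67,736 × 0.00488 = $330.55168
Rookery ISD: $146,736 × 0.01239 = $1,818.05904
City of Linden: $146,736 × 0.00405 = $594.2808
Regional Park District: $146,736 × 0.003 = $440.208
Levies subtotal = $3,183.09952
Total = $3,183.09952 + $256 = $3,439.09952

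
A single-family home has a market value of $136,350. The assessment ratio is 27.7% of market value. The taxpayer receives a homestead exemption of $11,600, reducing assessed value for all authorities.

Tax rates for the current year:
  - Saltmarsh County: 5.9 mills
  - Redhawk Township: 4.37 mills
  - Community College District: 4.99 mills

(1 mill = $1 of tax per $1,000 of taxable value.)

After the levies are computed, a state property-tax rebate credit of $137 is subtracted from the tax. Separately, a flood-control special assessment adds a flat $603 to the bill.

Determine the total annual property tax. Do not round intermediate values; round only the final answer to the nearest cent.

Assessed value = $136,350 × 0.277 = $37,768.95
Taxable value = $37,768.95 − $11,600 = $26,168.95
Saltmarsh County: $26,168.95 × 0.0059 = $154.396805
Redhawk Township: $26,168.95 × 0.00437 = $114.3583115
Community College District: $26,168.95 × 0.00499 = $130.5830605
Levies subtotal = $399.338177
After credit = $399.338177 − $137 = $262.338177
Total = $262.338177 + $603 = $865.338177

$865.34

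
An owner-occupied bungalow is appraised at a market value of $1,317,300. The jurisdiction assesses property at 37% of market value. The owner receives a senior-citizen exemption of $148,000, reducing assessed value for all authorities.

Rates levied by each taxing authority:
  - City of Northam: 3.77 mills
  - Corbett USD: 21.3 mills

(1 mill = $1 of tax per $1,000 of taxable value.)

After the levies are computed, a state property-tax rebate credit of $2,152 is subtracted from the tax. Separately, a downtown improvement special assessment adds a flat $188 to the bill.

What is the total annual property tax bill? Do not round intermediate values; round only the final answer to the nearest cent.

Assessed value = $1,317,300 × 0.37 = $487,401
Taxable value = $487,401 − $148,000 = $339,401
City of Northam: $339,401 × 0.00377 = $1,279.54177
Corbett USD: $339,401 × 0.0213 = $7,229.2413
Levies subtotal = $8,508.78307
After credit = $8,508.78307 − $2,152 = $6,356.78307
Total = $6,356.78307 + $188 = $6,544.78307

$6,544.78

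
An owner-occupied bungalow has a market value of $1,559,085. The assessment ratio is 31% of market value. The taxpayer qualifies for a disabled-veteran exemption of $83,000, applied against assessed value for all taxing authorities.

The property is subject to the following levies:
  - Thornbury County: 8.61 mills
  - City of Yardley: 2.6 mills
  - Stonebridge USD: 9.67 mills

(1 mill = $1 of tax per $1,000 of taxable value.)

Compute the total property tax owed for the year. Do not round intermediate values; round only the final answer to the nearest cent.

Assessed value = $1,559,085 × 0.31 = $483,316.35
Taxable value = $483,316.35 − $83,000 = $400,316.35
Thornbury County: $400,316.35 × 0.00861 = $3,446.7237735
City of Yardley: $400,316.35 × 0.0026 = $1,040.82251
Stonebridge USD: $400,316.35 × 0.00967 = $3,871.0591045
Total = $3,446.7237735 + $1,040.82251 + $3,871.0591045 = $8,358.605388

$8,358.61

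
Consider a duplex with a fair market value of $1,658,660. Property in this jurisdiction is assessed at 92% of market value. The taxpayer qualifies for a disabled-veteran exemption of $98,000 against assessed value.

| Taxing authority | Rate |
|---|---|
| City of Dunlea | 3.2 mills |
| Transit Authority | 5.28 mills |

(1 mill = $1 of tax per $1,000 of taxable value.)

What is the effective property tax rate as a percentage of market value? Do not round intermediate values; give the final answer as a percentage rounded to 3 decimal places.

Assessed value = $1,658,660 × 0.92 = $1,525,967.2
Taxable value = $1,525,967.2 − $98,000 = $1,427,967.2
City of Dunlea: $1,427,967.2 × 0.0032 = $4,569.49504
Transit Authority: $1,427,967.2 × 0.00528 = $7,539.666816
Total tax = $12,109.161856
Effective rate = $12,109.161856 ÷ $1,658,660 = 0.730% of market value

0.730%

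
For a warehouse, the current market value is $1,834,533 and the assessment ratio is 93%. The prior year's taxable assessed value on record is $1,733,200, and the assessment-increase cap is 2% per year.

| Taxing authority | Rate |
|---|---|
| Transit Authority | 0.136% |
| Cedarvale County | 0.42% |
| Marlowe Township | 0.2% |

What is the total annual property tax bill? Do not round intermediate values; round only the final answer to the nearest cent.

Uncapped assessed value = $1,834,533 × 0.93 = $1,706,115.69
Cap limit = $1,733,200 × 1.02 = $1,767,864
Taxable assessed value = min($1,706,115.69, $1,767,864) = $1,706,115.69 (cap does not bind)
Transit Authority: $1,706,115.69 × 0.00136 = $2,320.3173384
Cedarvale County: $1,706,115.69 × 0.0042 = $7,165.685898
Marlowe Township: $1,706,115.69 × 0.002 = $3,412.23138
Total = $12,898.2346164

$12,898.23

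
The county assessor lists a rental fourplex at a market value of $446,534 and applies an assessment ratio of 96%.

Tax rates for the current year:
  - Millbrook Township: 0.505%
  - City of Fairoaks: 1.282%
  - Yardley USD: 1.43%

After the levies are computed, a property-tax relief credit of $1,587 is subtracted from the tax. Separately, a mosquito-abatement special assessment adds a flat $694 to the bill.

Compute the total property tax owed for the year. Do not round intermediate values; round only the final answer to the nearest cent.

Assessed value = $446,534 × 0.96 = $428,672.64
Millbrook Township: $428,672.64 × 0.00505 = $2,164.796832
City of Fairoaks: $428,672.64 × 0.01282 = $5,495.5832448
Yardley USD: $428,672.64 × 0.0143 = $6,130.018752
Levies subtotal = $13,790.3988288
After credit = $13,790.3988288 − $1,587 = $12,203.3988288
Total = $12,203.3988288 + $694 = $12,897.3988288

$12,897.40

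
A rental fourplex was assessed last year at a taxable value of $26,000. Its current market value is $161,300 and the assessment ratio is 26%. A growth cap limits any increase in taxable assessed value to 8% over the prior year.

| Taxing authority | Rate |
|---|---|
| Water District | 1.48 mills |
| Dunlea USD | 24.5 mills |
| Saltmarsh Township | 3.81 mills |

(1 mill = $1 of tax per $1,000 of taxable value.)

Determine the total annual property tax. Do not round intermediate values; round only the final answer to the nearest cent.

Uncapped assessed value = $161,300 × 0.26 = $41,938
Cap limit = $26,000 × 1.08 = $28,080
Taxable assessed value = min($41,938, $28,080) = $28,080 (cap binds)
Water District: $28,080 × 0.00148 = $41.5584
Dunlea USD: $28,080 × 0.0245 = $687.96
Saltmarsh Township: $28,080 × 0.00381 = $106.9848
Total = $836.5032

$836.50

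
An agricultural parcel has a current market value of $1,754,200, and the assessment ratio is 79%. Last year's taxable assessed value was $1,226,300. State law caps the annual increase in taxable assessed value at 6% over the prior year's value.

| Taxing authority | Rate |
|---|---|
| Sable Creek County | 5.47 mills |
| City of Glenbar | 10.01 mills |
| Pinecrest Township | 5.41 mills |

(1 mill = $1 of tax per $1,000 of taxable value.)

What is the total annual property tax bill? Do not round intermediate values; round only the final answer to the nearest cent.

Uncapped assessed value = $1,754,200 × 0.79 = $1,385,818
Cap limit = $1,226,300 × 1.06 = $1,299,878
Taxable assessed value = min($1,385,818, $1,299,878) = $1,299,878 (cap binds)
Sable Creek County: $1,299,878 × 0.00547 = $7,110.33266
City of Glenbar: $1,299,878 × 0.01001 = $13,011.77878
Pinecrest Township: $1,299,878 × 0.00541 = $7,032.33998
Total = $27,154.45142

$27,154.45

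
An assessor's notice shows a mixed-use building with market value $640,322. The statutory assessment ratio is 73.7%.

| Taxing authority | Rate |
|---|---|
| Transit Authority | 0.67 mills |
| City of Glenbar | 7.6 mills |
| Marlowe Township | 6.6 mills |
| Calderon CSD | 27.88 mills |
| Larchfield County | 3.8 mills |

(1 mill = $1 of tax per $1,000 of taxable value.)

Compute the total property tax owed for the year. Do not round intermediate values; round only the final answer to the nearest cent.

$21,967.75

Assessed value = $640,322 × 0.737 = $471,917.314
Transit Authority: $471,917.314 × 0.00067 = $316.18460038
City of Glenbar: $471,917.314 × 0.0076 = $3,586.5715864
Marlowe Township: $471,917.314 × 0.0066 = $3,114.6542724
Calderon CSD: $471,917.314 × 0.02788 = $13,157.05471432
Larchfield County: $471,917.314 × 0.0038 = $1,793.2857932
Total = $316.18460038 + $3,586.5715864 + $3,114.6542724 + $13,157.05471432 + $1,793.2857932 = $21,967.7509667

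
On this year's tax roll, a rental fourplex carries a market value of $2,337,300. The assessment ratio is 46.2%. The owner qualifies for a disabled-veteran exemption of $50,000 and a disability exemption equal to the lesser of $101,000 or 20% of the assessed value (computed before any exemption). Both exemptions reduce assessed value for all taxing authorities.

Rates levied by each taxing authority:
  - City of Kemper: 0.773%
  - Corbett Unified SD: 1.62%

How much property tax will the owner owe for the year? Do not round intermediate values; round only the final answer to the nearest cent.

Assessed value = $2,337,300 × 0.462 = $1,079,832.6
Disability exemption = min($101,000, 20% × $1,079,832.6) = min($101,000, $215,966.52) = $101,000 (dollar cap binds)
Taxable value = $1,079,832.6 − $50,000 − $101,000 = $928,832.6
City of Kemper: $928,832.6 × 0.00773 = $7,179.875998
Corbett Unified SD: $928,832.6 × 0.0162 = $15,047.08812
Total = $22,226.964118

$22,226.96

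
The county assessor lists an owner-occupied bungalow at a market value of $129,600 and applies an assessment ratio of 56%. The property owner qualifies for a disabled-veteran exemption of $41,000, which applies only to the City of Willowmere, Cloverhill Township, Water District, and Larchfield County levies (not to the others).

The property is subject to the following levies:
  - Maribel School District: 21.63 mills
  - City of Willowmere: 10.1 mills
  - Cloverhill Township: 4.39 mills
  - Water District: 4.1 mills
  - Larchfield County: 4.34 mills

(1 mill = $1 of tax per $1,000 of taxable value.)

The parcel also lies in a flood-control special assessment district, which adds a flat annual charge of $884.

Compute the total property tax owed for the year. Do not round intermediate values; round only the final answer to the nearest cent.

$3,177.86

Assessed value = $129,600 × 0.56 = $72,576
Maribel School District: $72,576 × 0.02163 = $1,569.81888
City of Willowmere: ($72,576 − $41,000) × 0.0101 = $31,576 × 0.0101 = $318.9176
Cloverhill Township: ($72,576 − $41,000) × 0.00439 = $31,576 × 0.00439 = $138.61864
Water District: ($72,576 − $41,000) × 0.0041 = $31,576 × 0.0041 = $129.4616
Larchfield County: ($72,576 − $41,000) × 0.00434 = $31,576 × 0.00434 = $137.03984
Levies subtotal = $2,293.85656
Total = $2,293.85656 + $884 = $3,177.85656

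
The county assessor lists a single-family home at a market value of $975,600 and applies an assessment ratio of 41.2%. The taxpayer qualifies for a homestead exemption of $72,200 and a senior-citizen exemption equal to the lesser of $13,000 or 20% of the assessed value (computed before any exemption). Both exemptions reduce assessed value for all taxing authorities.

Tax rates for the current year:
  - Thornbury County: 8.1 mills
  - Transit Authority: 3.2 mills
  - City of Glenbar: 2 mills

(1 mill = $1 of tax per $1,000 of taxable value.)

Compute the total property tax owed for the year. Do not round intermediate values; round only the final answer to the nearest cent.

Assessed value = $975,600 × 0.412 = $401,947.2
Senior-citizen exemption = min($13,000, 20% × $401,947.2) = min($13,000, $80,389.44) = $13,000 (dollar cap binds)
Taxable value = $401,947.2 − $72,200 − $13,000 = $316,747.2
Thornbury County: $316,747.2 × 0.0081 = $2,565.65232
Transit Authority: $316,747.2 × 0.0032 = $1,013.59104
City of Glenbar: $316,747.2 × 0.002 = $633.4944
Total = $4,212.73776

$4,212.74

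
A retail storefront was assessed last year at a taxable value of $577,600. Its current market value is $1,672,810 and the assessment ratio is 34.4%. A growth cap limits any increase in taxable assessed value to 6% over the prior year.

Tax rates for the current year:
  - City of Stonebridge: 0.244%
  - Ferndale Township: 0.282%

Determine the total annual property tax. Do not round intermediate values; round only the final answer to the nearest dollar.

Uncapped assessed value = $1,672,810 × 0.344 = $575,446.64
Cap limit = $577,600 × 1.06 = $612,256
Taxable assessed value = min($575,446.64, $612,256) = $575,446.64 (cap does not bind)
City of Stonebridge: $575,446.64 × 0.00244 = $1,404.0898016
Ferndale Township: $575,446.64 × 0.00282 = $1,622.7595248
Total = $3,026.8493264

$3,027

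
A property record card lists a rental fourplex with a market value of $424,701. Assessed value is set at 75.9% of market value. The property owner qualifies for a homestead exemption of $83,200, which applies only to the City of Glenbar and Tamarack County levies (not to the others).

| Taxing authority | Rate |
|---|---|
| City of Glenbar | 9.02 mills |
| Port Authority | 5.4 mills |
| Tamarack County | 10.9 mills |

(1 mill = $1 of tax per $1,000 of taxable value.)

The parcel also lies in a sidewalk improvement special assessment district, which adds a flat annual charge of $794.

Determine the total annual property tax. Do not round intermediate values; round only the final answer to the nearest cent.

$7,298.51

Assessed value = $424,701 × 0.759 = $322,348.059
City of Glenbar: ($322,348.059 − $83,200) × 0.00902 = $239,148.059 × 0.00902 = $2,157.11549218
Port Authority: $322,348.059 × 0.0054 = $1,740.6795186
Tamarack County: ($322,348.059 − $83,200) × 0.0109 = $239,148.059 × 0.0109 = $2,606.7138431
Levies subtotal = $6,504.50885388
Total = $6,504.50885388 + $794 = $7,298.50885388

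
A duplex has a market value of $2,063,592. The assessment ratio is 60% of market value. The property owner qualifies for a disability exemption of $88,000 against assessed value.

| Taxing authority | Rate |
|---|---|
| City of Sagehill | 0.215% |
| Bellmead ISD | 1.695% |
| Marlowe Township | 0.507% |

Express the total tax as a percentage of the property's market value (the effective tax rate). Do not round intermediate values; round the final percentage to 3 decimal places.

Assessed value = $2,063,592 × 0.6 = $1,238,155.2
Taxable value = $1,238,155.2 − $88,000 = $1,150,155.2
City of Sagehill: $1,150,155.2 × 0.00215 = $2,472.83368
Bellmead ISD: $1,150,155.2 × 0.01695 = $19,495.13064
Marlowe Township: $1,150,155.2 × 0.00507 = $5,831.286864
Total tax = $27,799.251184
Effective rate = $27,799.251184 ÷ $2,063,592 = 1.347% of market value

1.347%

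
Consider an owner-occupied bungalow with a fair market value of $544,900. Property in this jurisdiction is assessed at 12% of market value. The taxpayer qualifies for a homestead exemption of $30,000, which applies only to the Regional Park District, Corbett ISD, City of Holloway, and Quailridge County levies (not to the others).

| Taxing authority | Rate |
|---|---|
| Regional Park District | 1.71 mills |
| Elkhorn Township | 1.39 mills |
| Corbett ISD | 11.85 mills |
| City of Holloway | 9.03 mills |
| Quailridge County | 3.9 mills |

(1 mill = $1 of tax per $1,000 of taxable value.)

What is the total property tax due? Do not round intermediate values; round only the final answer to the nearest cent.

Assessed value = $544,900 × 0.12 = $65,388
Regional Park District: ($65,388 − $30,000) × 0.00171 = $35,388 × 0.00171 = $60.51348
Elkhorn Township: $65,388 × 0.00139 = $90.88932
Corbett ISD: ($65,388 − $30,000) × 0.01185 = $35,388 × 0.01185 = $419.3478
City of Holloway: ($65,388 − $30,000) × 0.00903 = $35,388 × 0.00903 = $319.55364
Quailridge County: ($65,388 − $30,000) × 0.0039 = $35,388 × 0.0039 = $138.0132
Total = $1,028.31744

$1,028.32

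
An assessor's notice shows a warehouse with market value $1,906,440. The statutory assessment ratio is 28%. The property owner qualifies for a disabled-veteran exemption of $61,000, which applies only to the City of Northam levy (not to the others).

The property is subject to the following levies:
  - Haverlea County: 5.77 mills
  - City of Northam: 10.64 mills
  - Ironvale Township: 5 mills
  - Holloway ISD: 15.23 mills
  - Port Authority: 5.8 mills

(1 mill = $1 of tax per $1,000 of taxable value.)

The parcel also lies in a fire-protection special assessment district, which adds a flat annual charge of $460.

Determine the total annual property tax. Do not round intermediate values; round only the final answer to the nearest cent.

$22,465.57

Assessed value = $1,906,440 × 0.28 = $533,803.2
Haverlea County: $533,803.2 × 0.00577 = $3,080.044464
City of Northam: ($533,803.2 − $61,000) × 0.01064 = $472,803.2 × 0.01064 = $5,030.626048
Ironvale Township: $533,803.2 × 0.005 = $2,669.016
Holloway ISD: $533,803.2 × 0.01523 = $8,129.822736
Port Authority: $533,803.2 × 0.0058 = $3,096.05856
Levies subtotal = $22,005.567808
Total = $22,005.567808 + $460 = $22,465.567808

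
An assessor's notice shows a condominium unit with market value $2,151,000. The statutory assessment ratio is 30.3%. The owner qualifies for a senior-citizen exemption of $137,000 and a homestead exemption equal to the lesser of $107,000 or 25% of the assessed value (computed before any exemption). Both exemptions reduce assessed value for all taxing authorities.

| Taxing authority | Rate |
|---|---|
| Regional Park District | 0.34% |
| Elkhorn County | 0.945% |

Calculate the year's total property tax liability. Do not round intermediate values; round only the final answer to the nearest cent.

$5,239.63

Assessed value = $2,151,000 × 0.303 = $651,753
Homestead exemption = min($107,000, 25% × $651,753) = min($107,000, $162,938.25) = $107,000 (dollar cap binds)
Taxable value = $651,753 − $137,000 − $107,000 = $407,753
Regional Park District: $407,753 × 0.0034 = $1,386.3602
Elkhorn County: $407,753 × 0.00945 = $3,853.26585
Total = $5,239.62605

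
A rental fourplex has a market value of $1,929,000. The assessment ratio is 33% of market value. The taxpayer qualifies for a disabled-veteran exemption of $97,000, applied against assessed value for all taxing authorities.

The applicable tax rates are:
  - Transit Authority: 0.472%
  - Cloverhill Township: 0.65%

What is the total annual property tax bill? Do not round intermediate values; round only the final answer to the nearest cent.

Assessed value = $1,929,000 × 0.33 = $636,570
Taxable value = $636,570 − $97,000 = $539,570
Transit Authority: $539,570 × 0.00472 = $2,546.7704
Cloverhill Township: $539,570 × 0.0065 = $3,507.205
Total = $2,546.7704 + $3,507.205 = $6,053.9754

$6,053.98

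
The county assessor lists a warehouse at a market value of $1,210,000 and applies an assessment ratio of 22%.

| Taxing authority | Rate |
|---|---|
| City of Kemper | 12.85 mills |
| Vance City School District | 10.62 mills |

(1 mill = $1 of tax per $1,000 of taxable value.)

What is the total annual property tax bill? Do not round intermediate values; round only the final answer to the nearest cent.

Assessed value = $1,210,000 × 0.22 = $266,200
City of Kemper: $266,200 × 0.01285 = $3,420.67
Vance City School District: $266,200 × 0.01062 = $2,827.044
Total = $3,420.67 + $2,827.044 = $6,247.714

$6,247.71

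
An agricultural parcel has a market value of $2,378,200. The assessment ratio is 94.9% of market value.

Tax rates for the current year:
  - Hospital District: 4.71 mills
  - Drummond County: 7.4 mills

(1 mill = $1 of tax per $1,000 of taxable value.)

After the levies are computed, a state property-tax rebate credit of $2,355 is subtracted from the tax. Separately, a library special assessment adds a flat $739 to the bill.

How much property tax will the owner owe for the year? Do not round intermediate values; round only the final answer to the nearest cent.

$25,715.20

Assessed value = $2,378,200 × 0.949 = $2,256,911.8
Hospital District: $2,256,911.8 × 0.00471 = $10,630.054578
Drummond County: $2,256,911.8 × 0.0074 = $16,701.14732
Levies subtotal = $27,331.201898
After credit = $27,331.201898 − $2,355 = $24,976.201898
Total = $24,976.201898 + $739 = $25,715.201898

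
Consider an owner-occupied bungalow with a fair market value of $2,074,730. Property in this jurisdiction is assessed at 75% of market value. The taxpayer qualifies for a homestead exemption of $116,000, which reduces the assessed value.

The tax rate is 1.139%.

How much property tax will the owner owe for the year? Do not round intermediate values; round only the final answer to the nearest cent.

$16,402.14

Assessed value = $2,074,730 × 0.75 = $1,556,047.5
Taxable value = $1,556,047.5 − $116,000 = $1,440,047.5
Tax = $1,440,047.5 × 0.01139 = $16,402.141025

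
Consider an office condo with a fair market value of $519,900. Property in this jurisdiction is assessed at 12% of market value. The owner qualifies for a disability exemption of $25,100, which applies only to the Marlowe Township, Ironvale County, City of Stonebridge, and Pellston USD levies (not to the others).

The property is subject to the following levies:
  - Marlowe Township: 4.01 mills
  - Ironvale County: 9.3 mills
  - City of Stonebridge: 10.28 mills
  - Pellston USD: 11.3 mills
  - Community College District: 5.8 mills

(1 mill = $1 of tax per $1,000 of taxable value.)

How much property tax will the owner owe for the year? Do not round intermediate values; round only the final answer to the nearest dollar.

$1,663

Assessed value = $519,900 × 0.12 = $62,388
Marlowe Township: ($62,388 − $25,100) × 0.00401 = $37,288 × 0.00401 = $149.52488
Ironvale County: ($62,388 − $25,100) × 0.0093 = $37,288 × 0.0093 = $346.7784
City of Stonebridge: ($62,388 − $25,100) × 0.01028 = $37,288 × 0.01028 = $383.32064
Pellston USD: ($62,388 − $25,100) × 0.0113 = $37,288 × 0.0113 = $421.3544
Community College District: $62,388 × 0.0058 = $361.8504
Total = $1,662.82872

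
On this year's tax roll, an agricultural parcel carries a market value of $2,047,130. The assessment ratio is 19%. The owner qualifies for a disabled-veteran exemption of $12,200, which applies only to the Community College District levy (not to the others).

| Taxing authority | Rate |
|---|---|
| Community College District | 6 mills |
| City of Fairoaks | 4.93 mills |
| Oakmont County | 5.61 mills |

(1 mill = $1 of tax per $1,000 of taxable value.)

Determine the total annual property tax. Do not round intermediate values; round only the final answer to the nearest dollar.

$6,360

Assessed value = $2,047,130 × 0.19 = $388,954.7
Community College District: ($388,954.7 − $12,200) × 0.006 = $376,754.7 × 0.006 = $2,260.5282
City of Fairoaks: $388,954.7 × 0.00493 = $1,917.546671
Oakmont County: $388,954.7 × 0.00561 = $2,182.035867
Total = $6,360.110738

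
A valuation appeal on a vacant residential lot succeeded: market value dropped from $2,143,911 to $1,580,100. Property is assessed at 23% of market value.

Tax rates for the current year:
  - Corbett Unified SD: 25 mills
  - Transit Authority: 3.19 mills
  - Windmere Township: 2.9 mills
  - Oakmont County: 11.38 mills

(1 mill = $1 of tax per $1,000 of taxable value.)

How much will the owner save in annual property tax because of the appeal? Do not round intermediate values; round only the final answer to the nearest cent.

Old assessed value = $2,143,911 × 0.23 = $493,099.53
New assessed value = $1,580,100 × 0.23 = $363,423
Combined rate = 0.025 + 0.00319 + 0.0029 + 0.01138 = 0.04247
Old tax = $493,099.53 × 0.04247 = $20,941.9370391
New tax = $363,423 × 0.04247 = $15,434.57481
Reduction = $20,941.9370391 − $15,434.57481 = $5,507.3622291

$5,507.36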